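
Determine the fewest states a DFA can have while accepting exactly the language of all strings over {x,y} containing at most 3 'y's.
By Myhill–Nerode, count the distinguishable equivalence classes: 5 classes — having seen 0, 1, …, 3, or >3 copies of 'y'; counts 0 through 3 are accepting and >3 is dead.
5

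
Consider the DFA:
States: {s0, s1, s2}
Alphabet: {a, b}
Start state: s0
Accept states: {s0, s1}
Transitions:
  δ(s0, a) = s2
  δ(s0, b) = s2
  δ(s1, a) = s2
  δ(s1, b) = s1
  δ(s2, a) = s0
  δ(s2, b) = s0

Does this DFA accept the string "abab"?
Processing string "abab":
  s0 --a--> s2
  s2 --b--> s0
  s0 --a--> s2
  s2 --b--> s0
Final state: s0
Accept states: {s0, s1}
Yes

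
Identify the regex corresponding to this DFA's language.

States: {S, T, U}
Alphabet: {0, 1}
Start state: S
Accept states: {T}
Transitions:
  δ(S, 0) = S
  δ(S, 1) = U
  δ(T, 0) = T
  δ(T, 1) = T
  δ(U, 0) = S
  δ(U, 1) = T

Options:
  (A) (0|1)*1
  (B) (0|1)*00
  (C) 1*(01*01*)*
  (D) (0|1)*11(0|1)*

Check each option against the DFA on short strings; one disagreement eliminates an option:
  (A) (0|1)*1: on '1' the DFA goes S → U and rejects (U ∉ Accept), but the regex matches it → eliminate
  (B) (0|1)*00: on '00' the DFA goes S → S → S and rejects (S ∉ Accept), but the regex matches it → eliminate
  (C) 1*(01*01*)*: on ε the DFA stays in S and rejects (S ∉ Accept), but the regex matches it → eliminate
  (D) (0|1)*11(0|1)*: agrees with the DFA on every string of length ≤ 6
Only (D) is consistent with the DFA.
(D) (0|1)*11(0|1)*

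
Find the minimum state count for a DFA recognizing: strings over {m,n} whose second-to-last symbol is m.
By Myhill–Nerode, count the distinguishable equivalence classes: 2^2 = 4 classes — the DFA must remember the last 2 symbols read; every pair of distinct length-2 suffixes is distinguishable by some continuation.
4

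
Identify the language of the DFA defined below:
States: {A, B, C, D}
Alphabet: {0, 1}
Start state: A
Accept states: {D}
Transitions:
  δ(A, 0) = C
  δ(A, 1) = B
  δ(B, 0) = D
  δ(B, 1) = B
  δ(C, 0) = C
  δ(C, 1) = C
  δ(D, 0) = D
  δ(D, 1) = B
Testing a few strings:
  '01' → reject
  '110' → accept
  '11' → reject
  '010' → reject
State roles: A=no input read; B=started with 1, last symbol 1; C=started with 0 (dead); D=started with 1, last symbol 0
All binary strings that start with 1 and end with 0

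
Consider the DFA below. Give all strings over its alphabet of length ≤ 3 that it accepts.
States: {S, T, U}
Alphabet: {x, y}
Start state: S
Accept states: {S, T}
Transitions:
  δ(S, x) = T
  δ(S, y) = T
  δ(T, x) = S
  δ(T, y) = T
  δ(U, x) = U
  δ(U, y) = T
ε, x, y, xx, xy, yx, yy, xxx, xxy, xyx, xyy, yxx, yxy, yyx, yyy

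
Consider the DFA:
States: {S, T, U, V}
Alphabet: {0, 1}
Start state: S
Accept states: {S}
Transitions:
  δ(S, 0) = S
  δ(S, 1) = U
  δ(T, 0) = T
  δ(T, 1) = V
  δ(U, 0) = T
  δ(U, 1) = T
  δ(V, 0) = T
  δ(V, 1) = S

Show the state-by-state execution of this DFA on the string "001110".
read '0': S → S
  read '0': S → S
  read '1': S → U
  read '1': U → T
  read '1': T → V
  read '0': V → T
S -> S -> S -> U -> T -> V -> T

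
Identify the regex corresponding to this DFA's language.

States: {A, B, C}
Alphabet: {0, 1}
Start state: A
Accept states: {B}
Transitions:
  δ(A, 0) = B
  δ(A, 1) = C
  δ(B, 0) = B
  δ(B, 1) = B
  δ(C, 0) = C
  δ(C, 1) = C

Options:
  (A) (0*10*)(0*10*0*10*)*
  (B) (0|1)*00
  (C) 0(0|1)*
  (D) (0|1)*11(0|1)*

Check each option against the DFA on short strings; one disagreement eliminates an option:
  (A) (0*10*)(0*10*0*10*)*: on '0' the DFA goes A → B and accepts (B ∈ Accept), but the regex does not match it → eliminate
  (B) (0|1)*00: on '0' the DFA goes A → B and accepts (B ∈ Accept), but the regex does not match it → eliminate
  (C) 0(0|1)*: agrees with the DFA on every string of length ≤ 6
  (D) (0|1)*11(0|1)*: on '0' the DFA goes A → B and accepts (B ∈ Accept), but the regex does not match it → eliminate
Only (C) is consistent with the DFA.
(C) 0(0|1)*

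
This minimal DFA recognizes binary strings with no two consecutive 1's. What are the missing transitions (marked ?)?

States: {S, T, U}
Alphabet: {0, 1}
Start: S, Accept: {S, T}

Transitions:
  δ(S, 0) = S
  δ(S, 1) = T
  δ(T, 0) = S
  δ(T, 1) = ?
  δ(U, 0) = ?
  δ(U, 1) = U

From the language and accept set, identify what each state tracks — S: last symbol not 1 (ok); T: last symbol 1 (ok); U: saw 11 (dead).
Each missing δ(q, a) is the state matching the new tracked value after reading a.
δ(T, 1) = U; δ(U, 0) = U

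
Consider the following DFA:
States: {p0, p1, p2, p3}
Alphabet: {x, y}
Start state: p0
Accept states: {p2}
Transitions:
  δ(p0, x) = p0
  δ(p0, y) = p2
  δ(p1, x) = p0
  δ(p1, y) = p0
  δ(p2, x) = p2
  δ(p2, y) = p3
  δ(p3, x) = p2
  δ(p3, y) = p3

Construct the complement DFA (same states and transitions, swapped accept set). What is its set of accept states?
Complement accept states = All states \ Original accept states
= {p0, p1, p2, p3} \ {p2}
{p0, p1, p3}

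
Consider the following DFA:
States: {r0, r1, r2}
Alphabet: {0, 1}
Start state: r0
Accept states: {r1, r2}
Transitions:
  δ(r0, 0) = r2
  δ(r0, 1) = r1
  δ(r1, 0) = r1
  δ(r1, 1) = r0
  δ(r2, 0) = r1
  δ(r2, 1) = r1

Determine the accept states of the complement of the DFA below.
Complement accept states = All states \ Original accept states
= {r0, r1, r2} \ {r1, r2}
{r0}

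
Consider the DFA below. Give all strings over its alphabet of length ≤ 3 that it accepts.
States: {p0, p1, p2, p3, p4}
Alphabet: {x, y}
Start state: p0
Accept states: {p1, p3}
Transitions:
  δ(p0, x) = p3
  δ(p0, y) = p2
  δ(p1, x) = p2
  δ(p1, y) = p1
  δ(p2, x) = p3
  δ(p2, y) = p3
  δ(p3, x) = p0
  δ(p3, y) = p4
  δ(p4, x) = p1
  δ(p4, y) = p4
x, yx, yy, xxx, xyx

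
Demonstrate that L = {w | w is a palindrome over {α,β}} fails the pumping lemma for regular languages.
Assume L is regular with pumping length p. Idea: pumping the leading α-block breaks the symmetry.
Choose s = α^p β α^p (a palindrome of length 2p+1 ≥ p). By the pumping lemma, s = xyz with |xy| ≤ p, |y| > 0, so y = α^k with k > 0 (xy lies entirely in the first α^p). Then xy²z = α^(p+k) β α^p, which is not a palindrome since p+k ≠ p.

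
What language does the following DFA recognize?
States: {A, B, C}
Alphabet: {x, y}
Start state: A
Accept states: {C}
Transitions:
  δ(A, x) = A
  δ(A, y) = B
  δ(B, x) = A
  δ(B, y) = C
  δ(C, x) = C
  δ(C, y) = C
Testing a few strings:
  'y' → reject
  'yxyy' → accept
  'yx' → reject
  'yyxx' → accept
State roles: A=no progress toward yy; B=one trailing y; C=substring yy seen
All strings over {x,y} containing the substring yy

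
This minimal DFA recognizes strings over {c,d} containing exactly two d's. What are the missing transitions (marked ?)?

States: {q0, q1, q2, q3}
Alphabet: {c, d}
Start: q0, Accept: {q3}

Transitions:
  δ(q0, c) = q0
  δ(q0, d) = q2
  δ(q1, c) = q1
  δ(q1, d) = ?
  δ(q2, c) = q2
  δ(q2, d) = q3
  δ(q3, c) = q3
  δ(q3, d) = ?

From the language and accept set, identify what each state tracks — q0: zero d's; q1: ≥ three d's (dead); q2: one d; q3: two d's.
Each missing δ(q, a) is the state matching the new tracked value after reading a.
δ(q1, d) = q1; δ(q3, d) = q1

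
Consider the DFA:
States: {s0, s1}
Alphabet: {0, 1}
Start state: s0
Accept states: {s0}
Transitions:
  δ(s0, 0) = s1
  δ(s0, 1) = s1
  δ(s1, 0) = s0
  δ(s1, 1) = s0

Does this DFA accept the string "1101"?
Processing string "1101":
  s0 --1--> s1
  s1 --1--> s0
  s0 --0--> s1
  s1 --1--> s0
Final state: s0
Accept states: {s0}
Yes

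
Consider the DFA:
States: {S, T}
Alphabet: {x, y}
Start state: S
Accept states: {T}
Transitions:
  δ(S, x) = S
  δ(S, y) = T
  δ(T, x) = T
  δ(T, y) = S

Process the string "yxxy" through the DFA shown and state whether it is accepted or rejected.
Processing string "yxxy":
  S --y--> T
  T --x--> T
  T --x--> T
  T --y--> S
Final state: S
Accept states: {T}
No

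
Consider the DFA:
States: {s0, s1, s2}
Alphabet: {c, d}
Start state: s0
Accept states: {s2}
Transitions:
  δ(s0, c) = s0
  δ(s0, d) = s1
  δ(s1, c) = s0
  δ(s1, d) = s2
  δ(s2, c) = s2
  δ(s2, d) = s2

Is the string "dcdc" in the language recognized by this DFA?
Processing string "dcdc":
  s0 --d--> s1
  s1 --c--> s0
  s0 --d--> s1
  s1 --c--> s0
Final state: s0
Accept states: {s2}
No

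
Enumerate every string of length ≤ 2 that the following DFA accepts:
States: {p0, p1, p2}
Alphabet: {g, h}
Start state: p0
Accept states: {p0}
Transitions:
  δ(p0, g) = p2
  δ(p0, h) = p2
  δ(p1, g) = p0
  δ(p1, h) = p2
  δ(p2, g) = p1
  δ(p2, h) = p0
ε, gh, hh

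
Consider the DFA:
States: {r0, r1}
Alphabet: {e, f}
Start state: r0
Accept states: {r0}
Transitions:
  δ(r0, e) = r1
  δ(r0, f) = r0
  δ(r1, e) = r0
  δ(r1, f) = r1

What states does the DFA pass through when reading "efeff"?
read 'e': r0 → r1
  read 'f': r1 → r1
  read 'e': r1 → r0
  read 'f': r0 → r0
  read 'f': r0 → r0
r0 -> r1 -> r1 -> r0 -> r0 -> r0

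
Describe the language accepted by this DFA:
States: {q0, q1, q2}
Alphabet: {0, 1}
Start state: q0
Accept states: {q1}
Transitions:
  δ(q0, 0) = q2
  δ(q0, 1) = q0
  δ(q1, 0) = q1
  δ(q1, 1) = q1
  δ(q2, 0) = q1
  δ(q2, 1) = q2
Testing a few strings:
  '01' → reject
  '0110' → accept
  '1101' → reject
  '00' → accept
State roles: q0=zero 0's seen; q1=≥ two 0's seen; q2=one 0 seen
All binary strings containing at least two 0's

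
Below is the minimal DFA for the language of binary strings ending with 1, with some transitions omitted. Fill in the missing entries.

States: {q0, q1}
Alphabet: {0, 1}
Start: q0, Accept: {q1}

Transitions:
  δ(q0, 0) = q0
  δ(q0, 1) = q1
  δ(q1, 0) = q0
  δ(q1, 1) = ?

From the language and accept set, identify what each state tracks — q0: last symbol not 1; q1: last symbol is 1.
Each missing δ(q, a) is the state matching the new tracked value after reading a.
δ(q1, 1) = q1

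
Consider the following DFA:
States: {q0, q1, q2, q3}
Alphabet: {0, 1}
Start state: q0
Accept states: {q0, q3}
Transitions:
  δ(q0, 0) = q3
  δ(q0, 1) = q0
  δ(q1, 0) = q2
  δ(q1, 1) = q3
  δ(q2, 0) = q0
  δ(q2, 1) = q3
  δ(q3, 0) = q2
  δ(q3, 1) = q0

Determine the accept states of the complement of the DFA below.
Complement accept states = All states \ Original accept states
= {q0, q1, q2, q3} \ {q0, q3}
{q1, q2}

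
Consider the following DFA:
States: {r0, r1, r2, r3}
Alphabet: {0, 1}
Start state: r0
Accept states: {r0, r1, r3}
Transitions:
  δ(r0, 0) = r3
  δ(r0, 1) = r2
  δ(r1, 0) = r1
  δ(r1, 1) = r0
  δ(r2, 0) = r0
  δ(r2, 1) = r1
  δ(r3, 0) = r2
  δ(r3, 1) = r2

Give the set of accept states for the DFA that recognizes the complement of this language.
Complement accept states = All states \ Original accept states
= {r0, r1, r2, r3} \ {r0, r1, r3}
{r2}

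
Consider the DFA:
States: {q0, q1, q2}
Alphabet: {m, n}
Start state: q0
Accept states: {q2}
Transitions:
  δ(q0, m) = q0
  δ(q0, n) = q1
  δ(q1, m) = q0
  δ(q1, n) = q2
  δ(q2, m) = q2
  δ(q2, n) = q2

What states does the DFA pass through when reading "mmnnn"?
read 'm': q0 → q0
  read 'm': q0 → q0
  read 'n': q0 → q1
  read 'n': q1 → q2
  read 'n': q2 → q2
q0 -> q0 -> q0 -> q1 -> q2 -> q2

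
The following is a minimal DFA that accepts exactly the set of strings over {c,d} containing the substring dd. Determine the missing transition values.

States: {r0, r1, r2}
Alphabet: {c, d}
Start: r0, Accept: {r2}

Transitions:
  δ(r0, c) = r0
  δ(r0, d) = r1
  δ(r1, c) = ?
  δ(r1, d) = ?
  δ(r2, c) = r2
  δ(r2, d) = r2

From the language and accept set, identify what each state tracks — r0: no progress toward dd; r1: one trailing d; r2: substring dd seen.
Each missing δ(q, a) is the state matching the new tracked value after reading a.
δ(r1, c) = r0; δ(r1, d) = r2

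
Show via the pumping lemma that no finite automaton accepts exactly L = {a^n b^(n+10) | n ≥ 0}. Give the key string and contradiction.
Assume L is regular with pumping length p. Idea: pumping the a-block breaks the fixed offset of 10.
Choose s = a^p b^(p+10) ∈ L. By the pumping lemma, s = xyz with |xy| ≤ p, |y| > 0, so y = a^k with k ≥ 1. Then xy²z = a^(p+k) b^(p+10). For this to be in L we would need p+10 = (p+k)+10, i.e. k = 0, contradicting k ≥ 1. So xy²z ∉ L.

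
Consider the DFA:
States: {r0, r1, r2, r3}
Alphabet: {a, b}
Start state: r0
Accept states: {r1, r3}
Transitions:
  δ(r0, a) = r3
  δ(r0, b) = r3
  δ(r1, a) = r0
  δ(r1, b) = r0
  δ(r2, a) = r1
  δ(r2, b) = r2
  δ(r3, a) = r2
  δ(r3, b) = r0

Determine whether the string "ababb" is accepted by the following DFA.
Processing string "ababb":
  r0 --a--> r3
  r3 --b--> r0
  r0 --a--> r3
  r3 --b--> r0
  r0 --b--> r3
Final state: r3
Accept states: {r1, r3}
Yes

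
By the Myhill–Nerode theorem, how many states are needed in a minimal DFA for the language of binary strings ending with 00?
By Myhill–Nerode, count the distinguishable equivalence classes: 3 classes — one per longest suffix of the input that is a prefix of '00' (lengths 0 through 2); only the length-2 class is accepting.
3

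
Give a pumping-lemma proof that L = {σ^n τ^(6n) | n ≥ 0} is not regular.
Assume L is regular with pumping length p. Idea: pumping the σ-block breaks the 1:6 ratio.
Choose s = σ^p τ^(6p) (length 7p ≥ p). By the pumping lemma, s = xyz with |xy| ≤ p, |y| > 0, so y = σ^k with k ≥ 1. Then xy²z = σ^(p+k) τ^(6p). For this to be in L we would need 6p = 6(p+k), i.e. 6k = 0, contradicting k ≥ 1. So xy²z ∉ L.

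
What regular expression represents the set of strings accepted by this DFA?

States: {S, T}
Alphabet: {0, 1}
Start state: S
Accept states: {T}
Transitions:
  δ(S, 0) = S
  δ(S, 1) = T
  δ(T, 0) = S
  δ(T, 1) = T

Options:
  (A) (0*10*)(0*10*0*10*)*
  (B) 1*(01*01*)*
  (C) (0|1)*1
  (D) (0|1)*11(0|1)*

Check each option against the DFA on short strings; one disagreement eliminates an option:
  (A) (0*10*)(0*10*0*10*)*: on '10' the DFA goes S → T → S and rejects (S ∉ Accept), but the regex matches it → eliminate
  (B) 1*(01*01*)*: on ε the DFA stays in S and rejects (S ∉ Accept), but the regex matches it → eliminate
  (C) (0|1)*1: agrees with the DFA on every string of length ≤ 6
  (D) (0|1)*11(0|1)*: on '1' the DFA goes S → T and accepts (T ∈ Accept), but the regex does not match it → eliminate
Only (C) is consistent with the DFA.
(C) (0|1)*1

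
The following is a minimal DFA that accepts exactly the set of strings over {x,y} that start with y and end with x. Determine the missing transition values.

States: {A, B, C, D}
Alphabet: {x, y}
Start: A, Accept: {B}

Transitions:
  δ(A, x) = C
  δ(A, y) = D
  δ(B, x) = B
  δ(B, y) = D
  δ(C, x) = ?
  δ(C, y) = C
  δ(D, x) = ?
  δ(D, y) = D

From the language and accept set, identify what each state tracks — A: no input read; B: started with y, last symbol x; C: started with x (dead); D: started with y, last symbol y.
Each missing δ(q, a) is the state matching the new tracked value after reading a.
δ(C, x) = C; δ(D, x) = B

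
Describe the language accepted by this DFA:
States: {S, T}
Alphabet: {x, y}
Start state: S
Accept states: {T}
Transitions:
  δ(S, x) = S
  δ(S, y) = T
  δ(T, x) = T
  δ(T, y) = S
Testing a few strings:
  'xxx' → reject
  'xxy' → accept
  'yyy' → accept
  'y' → accept
State roles: S=even number of y's so far; T=odd number of y's so far
All strings over {x,y} with an odd number of y's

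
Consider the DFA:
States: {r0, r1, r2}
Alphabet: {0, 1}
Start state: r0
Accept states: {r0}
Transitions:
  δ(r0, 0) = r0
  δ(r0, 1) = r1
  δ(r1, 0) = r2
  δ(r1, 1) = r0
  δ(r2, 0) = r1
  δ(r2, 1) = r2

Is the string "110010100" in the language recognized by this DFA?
Processing string "110010100":
  r0 --1--> r1
  r1 --1--> r0
  r0 --0--> r0
  r0 --0--> r0
  r0 --1--> r1
  r1 --0--> r2
  r2 --1--> r2
  r2 --0--> r1
  r1 --0--> r2
Final state: r2
Accept states: {r0}
No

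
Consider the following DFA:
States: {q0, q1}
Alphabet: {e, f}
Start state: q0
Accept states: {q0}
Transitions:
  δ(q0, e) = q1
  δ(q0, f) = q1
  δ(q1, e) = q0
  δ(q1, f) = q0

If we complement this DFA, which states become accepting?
Complement accept states = All states \ Original accept states
= {q0, q1} \ {q0}
{q1}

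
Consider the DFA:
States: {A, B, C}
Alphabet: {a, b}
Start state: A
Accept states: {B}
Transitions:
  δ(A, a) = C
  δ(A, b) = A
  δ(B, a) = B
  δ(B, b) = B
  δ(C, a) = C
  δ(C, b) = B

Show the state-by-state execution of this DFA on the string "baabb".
read 'b': A → A
  read 'a': A → C
  read 'a': C → C
  read 'b': C → B
  read 'b': B → B
A -> A -> C -> C -> B -> B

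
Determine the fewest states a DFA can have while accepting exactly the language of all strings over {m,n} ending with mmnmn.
By Myhill–Nerode, count the distinguishable equivalence classes: 6 classes — one per longest suffix of the input that is a prefix of 'mmnmn' (lengths 0 through 5); only the length-5 class is accepting.
6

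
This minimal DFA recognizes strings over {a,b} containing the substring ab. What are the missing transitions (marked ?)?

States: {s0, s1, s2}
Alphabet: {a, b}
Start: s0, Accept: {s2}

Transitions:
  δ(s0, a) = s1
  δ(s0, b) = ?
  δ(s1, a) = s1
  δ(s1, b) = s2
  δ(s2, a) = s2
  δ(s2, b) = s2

From the language and accept set, identify what each state tracks — s0: no a seen yet; s1: seen a a, waiting for b; s2: substring ab seen.
Each missing δ(q, a) is the state matching the new tracked value after reading a.
δ(s0, b) = s0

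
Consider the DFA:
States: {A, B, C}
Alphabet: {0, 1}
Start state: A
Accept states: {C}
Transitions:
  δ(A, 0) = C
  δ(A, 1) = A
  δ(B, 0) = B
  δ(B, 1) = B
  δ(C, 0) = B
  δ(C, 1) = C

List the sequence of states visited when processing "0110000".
read '0': A → C
  read '1': C → C
  read '1': C → C
  read '0': C → B
  read '0': B → B
  read '0': B → B
  read '0': B → B
A -> C -> C -> C -> B -> B -> B -> B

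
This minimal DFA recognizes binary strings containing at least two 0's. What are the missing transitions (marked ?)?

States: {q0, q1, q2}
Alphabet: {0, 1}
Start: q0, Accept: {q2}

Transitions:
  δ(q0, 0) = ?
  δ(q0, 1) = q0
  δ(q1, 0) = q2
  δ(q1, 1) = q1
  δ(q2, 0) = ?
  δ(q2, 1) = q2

From the language and accept set, identify what each state tracks — q0: zero 0's seen; q1: one 0 seen; q2: ≥ two 0's seen.
Each missing δ(q, a) is the state matching the new tracked value after reading a.
δ(q0, 0) = q1; δ(q2, 0) = q2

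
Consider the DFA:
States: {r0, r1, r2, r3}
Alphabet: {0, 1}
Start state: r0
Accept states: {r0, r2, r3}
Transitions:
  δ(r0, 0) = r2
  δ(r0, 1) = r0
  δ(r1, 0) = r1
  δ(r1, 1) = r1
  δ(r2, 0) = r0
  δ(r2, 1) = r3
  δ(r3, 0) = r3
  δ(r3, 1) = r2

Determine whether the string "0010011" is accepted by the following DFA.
Processing string "0010011":
  r0 --0--> r2
  r2 --0--> r0
  r0 --1--> r0
  r0 --0--> r2
  r2 --0--> r0
  r0 --1--> r0
  r0 --1--> r0
Final state: r0
Accept states: {r0, r2, r3}
Yes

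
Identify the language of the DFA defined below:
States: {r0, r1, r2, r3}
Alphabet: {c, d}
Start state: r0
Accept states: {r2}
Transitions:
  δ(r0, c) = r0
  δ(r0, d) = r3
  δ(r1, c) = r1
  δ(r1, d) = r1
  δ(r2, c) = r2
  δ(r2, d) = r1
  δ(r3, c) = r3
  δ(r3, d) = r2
Testing a few strings:
  'd' → reject
  'dc' → reject
  'cc' → reject
  'cccc' → reject
State roles: r0=zero d's; r1=≥ three d's (dead); r2=two d's; r3=one d
All strings over {c,d} containing exactly two d's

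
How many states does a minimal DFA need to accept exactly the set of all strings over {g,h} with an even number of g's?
By Myhill–Nerode, count the distinguishable equivalence classes: two classes — parity of the count of g's.
2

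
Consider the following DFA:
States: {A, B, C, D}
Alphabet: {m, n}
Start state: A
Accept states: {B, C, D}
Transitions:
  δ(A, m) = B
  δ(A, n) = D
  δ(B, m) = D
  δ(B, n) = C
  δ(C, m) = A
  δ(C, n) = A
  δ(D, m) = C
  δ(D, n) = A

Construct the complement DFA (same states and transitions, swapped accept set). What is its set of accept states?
Complement accept states = All states \ Original accept states
= {A, B, C, D} \ {B, C, D}
{A}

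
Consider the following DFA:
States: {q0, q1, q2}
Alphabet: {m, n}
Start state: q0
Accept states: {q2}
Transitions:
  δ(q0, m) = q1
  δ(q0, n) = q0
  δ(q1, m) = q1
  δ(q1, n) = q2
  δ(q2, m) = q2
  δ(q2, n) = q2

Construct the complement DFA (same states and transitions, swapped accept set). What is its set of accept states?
Complement accept states = All states \ Original accept states
= {q0, q1, q2} \ {q2}
{q0, q1}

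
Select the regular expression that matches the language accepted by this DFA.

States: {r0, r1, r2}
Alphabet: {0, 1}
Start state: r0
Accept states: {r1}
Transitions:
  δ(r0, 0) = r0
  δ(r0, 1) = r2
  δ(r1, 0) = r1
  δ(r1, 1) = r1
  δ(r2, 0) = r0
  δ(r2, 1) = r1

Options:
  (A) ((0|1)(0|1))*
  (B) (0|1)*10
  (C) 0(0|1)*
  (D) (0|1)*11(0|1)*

Check each option against the DFA on short strings; one disagreement eliminates an option:
  (A) ((0|1)(0|1))*: on ε the DFA stays in r0 and rejects (r0 ∉ Accept), but the regex matches it → eliminate
  (B) (0|1)*10: on '10' the DFA goes r0 → r2 → r0 and rejects (r0 ∉ Accept), but the regex matches it → eliminate
  (C) 0(0|1)*: on '0' the DFA goes r0 → r0 and rejects (r0 ∉ Accept), but the regex matches it → eliminate
  (D) (0|1)*11(0|1)*: agrees with the DFA on every string of length ≤ 6
Only (D) is consistent with the DFA.
(D) (0|1)*11(0|1)*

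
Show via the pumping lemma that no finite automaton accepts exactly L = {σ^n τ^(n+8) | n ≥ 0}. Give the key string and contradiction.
Assume L is regular with pumping length p. Idea: pumping the σ-block breaks the fixed offset of 8.
Choose s = σ^p τ^(p+8) ∈ L. By the pumping lemma, s = xyz with |xy| ≤ p, |y| > 0, so y = σ^k with k ≥ 1. Then xy²z = σ^(p+k) τ^(p+8). For this to be in L we would need p+8 = (p+k)+8, i.e. k = 0, contradicting k ≥ 1. So xy²z ∉ L.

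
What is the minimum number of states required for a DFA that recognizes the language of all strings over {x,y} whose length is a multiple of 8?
By Myhill–Nerode, count the distinguishable equivalence classes: 8 classes — one per residue of the length mod 8; class i is distinguished from class j by any string of length (8 − i) mod 8.
8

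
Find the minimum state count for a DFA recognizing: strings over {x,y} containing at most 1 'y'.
By Myhill–Nerode, count the distinguishable equivalence classes: 3 classes — having seen 0, 1, or >1 copies of 'y'; counts 0 through 1 are accepting and >1 is dead.
3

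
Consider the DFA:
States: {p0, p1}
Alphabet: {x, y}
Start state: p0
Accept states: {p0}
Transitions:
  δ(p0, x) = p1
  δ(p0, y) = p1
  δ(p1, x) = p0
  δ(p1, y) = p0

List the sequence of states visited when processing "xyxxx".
read 'x': p0 → p1
  read 'y': p1 → p0
  read 'x': p0 → p1
  read 'x': p1 → p0
  read 'x': p0 → p1
p0 -> p1 -> p0 -> p1 -> p0 -> p1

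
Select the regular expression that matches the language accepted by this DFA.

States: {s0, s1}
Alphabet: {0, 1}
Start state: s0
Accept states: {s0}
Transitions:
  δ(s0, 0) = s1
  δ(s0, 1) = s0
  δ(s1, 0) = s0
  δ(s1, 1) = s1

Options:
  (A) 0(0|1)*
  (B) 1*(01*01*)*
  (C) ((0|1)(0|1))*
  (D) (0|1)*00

Check each option against the DFA on short strings; one disagreement eliminates an option:
  (A) 0(0|1)*: on ε the DFA stays in s0 and accepts (s0 ∈ Accept), but the regex does not match it → eliminate
  (B) 1*(01*01*)*: agrees with the DFA on every string of length ≤ 6
  (C) ((0|1)(0|1))*: on '1' the DFA goes s0 → s0 and accepts (s0 ∈ Accept), but the regex does not match it → eliminate
  (D) (0|1)*00: on ε the DFA stays in s0 and accepts (s0 ∈ Accept), but the regex does not match it → eliminate
Only (B) is consistent with the DFA.
(B) 1*(01*01*)*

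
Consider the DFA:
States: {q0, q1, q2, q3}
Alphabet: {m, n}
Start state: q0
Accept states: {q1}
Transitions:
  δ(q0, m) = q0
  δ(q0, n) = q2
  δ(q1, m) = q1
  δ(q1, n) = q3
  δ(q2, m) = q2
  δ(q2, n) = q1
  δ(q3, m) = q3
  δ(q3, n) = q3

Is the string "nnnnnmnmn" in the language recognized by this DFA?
Processing string "nnnnnmnmn":
  q0 --n--> q2
  q2 --n--> q1
  q1 --n--> q3
  q3 --n--> q3
  q3 --n--> q3
  q3 --m--> q3
  q3 --n--> q3
  q3 --m--> q3
  q3 --n--> q3
Final state: q3
Accept states: {q1}
No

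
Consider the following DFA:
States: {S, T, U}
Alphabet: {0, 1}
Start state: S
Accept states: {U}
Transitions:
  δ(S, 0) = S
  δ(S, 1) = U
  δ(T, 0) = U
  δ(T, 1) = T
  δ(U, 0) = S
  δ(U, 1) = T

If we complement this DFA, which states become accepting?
Complement accept states = All states \ Original accept states
= {S, T, U} \ {U}
{S, T}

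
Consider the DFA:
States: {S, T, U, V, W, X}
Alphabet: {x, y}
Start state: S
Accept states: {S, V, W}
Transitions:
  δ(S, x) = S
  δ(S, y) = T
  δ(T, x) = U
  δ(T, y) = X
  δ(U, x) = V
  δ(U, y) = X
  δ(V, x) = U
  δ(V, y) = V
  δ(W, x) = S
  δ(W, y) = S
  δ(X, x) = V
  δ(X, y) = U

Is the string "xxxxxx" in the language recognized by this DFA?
Processing string "xxxxxx":
  S --x--> S
  S --x--> S
  S --x--> S
  S --x--> S
  S --x--> S
  S --x--> S
Final state: S
Accept states: {S, V, W}
Yes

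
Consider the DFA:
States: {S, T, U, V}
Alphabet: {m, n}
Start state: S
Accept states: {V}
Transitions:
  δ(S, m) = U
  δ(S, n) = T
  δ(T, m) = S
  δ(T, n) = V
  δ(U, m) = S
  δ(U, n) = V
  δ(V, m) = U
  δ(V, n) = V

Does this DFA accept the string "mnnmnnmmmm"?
Processing string "mnnmnnmmmm":
  S --m--> U
  U --n--> V
  V --n--> V
  V --m--> U
  U --n--> V
  V --n--> V
  V --m--> U
  U --m--> S
  S --m--> U
  U --m--> S
Final state: S
Accept states: {V}
No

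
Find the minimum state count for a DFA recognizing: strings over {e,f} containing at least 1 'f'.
By Myhill–Nerode, count the distinguishable equivalence classes: 2 classes — having seen 0, or ≥1 copies of 'f'; any two classes i < j (j ≤ 1) are distinguished by the string f^(1−j), which takes class j to 1 copy (accepted) but leaves class i below 1 (rejected).
2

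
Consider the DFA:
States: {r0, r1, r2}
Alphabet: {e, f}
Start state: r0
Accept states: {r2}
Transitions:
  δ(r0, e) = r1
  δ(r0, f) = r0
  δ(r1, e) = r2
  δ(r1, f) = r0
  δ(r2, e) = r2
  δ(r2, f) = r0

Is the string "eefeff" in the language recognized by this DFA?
Processing string "eefeff":
  r0 --e--> r1
  r1 --e--> r2
  r2 --f--> r0
  r0 --e--> r1
  r1 --f--> r0
  r0 --f--> r0
Final state: r0
Accept states: {r2}
No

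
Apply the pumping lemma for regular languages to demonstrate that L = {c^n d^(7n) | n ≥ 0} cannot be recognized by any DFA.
Assume L is regular with pumping length p. Idea: pumping the c-block breaks the 1:7 ratio.
Choose s = c^p d^(7p) (length 8p ≥ p). By the pumping lemma, s = xyz with |xy| ≤ p, |y| > 0, so y = c^k with k ≥ 1. Then xy²z = c^(p+k) d^(7p). For this to be in L we would need 7p = 7(p+k), i.e. 7k = 0, contradicting k ≥ 1. So xy²z ∉ L.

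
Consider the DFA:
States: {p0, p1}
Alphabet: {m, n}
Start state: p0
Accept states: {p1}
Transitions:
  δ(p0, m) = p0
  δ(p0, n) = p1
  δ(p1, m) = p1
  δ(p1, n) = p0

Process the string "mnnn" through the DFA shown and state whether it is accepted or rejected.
Processing string "mnnn":
  p0 --m--> p0
  p0 --n--> p1
  p1 --n--> p0
  p0 --n--> p1
Final state: p1
Accept states: {p1}
Yes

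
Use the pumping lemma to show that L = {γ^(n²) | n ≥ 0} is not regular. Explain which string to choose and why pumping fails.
Assume L is regular with pumping length p. Idea: pumping adds a fixed amount, but gaps between consecutive squares grow.
Choose s = γ^(p²) (length p² ≥ p). By the pumping lemma, s = xyz with |xy| ≤ p, |y| > 0, so |y| = k with 1 ≤ k ≤ p. Then |xy²z| = p²+k. Since p² < p²+k ≤ p²+p < (p+1)², the length p²+k lies strictly between consecutive squares, so it is not a perfect square and xy²z ∉ L.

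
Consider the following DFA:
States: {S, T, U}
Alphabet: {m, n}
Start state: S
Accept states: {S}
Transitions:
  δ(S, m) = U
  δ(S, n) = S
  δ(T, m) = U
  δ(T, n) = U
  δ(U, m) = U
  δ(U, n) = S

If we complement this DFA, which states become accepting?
Complement accept states = All states \ Original accept states
= {S, T, U} \ {S}
{T, U}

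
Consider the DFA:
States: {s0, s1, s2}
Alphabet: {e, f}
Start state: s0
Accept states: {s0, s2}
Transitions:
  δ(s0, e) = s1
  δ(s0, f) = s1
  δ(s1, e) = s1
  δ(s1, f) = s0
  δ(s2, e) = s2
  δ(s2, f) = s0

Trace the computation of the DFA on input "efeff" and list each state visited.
read 'e': s0 → s1
  read 'f': s1 → s0
  read 'e': s0 → s1
  read 'f': s1 → s0
  read 'f': s0 → s1
s0 -> s1 -> s0 -> s1 -> s0 -> s1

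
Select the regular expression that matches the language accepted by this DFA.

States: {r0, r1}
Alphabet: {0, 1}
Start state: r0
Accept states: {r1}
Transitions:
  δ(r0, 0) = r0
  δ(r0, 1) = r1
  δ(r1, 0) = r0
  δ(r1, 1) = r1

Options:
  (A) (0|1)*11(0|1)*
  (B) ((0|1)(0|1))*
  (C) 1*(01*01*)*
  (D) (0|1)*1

Check each option against the DFA on short strings; one disagreement eliminates an option:
  (A) (0|1)*11(0|1)*: on '1' the DFA goes r0 → r1 and accepts (r1 ∈ Accept), but the regex does not match it → eliminate
  (B) ((0|1)(0|1))*: on ε the DFA stays in r0 and rejects (r0 ∉ Accept), but the regex matches it → eliminate
  (C) 1*(01*01*)*: on ε the DFA stays in r0 and rejects (r0 ∉ Accept), but the regex matches it → eliminate
  (D) (0|1)*1: agrees with the DFA on every string of length ≤ 6
Only (D) is consistent with the DFA.
(D) (0|1)*1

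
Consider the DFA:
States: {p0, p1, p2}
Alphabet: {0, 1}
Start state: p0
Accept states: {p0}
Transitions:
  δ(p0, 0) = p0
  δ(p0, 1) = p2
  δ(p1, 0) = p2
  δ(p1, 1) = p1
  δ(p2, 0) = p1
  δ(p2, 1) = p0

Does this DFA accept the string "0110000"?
Processing string "0110000":
  p0 --0--> p0
  p0 --1--> p2
  p2 --1--> p0
  p0 --0--> p0
  p0 --0--> p0
  p0 --0--> p0
  p0 --0--> p0
Final state: p0
Accept states: {p0}
Yes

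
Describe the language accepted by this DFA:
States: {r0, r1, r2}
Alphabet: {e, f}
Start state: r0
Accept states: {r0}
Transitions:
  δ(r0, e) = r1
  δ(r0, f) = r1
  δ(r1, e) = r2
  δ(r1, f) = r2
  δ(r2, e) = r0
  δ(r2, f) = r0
Testing a few strings:
  'feee' → reject
  'e' → reject
  'ffee' → reject
  'eee' → accept
State roles: r0=length ≡ 0 (mod 3); r1=length ≡ 1 (mod 3); r2=length ≡ 2 (mod 3)
All strings over {e,f} whose length is a multiple of 3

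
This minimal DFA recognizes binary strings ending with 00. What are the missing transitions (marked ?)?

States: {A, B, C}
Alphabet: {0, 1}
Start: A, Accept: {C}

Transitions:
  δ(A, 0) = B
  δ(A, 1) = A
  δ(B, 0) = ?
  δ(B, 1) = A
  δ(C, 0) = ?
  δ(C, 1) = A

From the language and accept set, identify what each state tracks — A: last symbol not 0; B: one trailing 0; C: two trailing 0's.
Each missing δ(q, a) is the state matching the new tracked value after reading a.
δ(B, 0) = C; δ(C, 0) = C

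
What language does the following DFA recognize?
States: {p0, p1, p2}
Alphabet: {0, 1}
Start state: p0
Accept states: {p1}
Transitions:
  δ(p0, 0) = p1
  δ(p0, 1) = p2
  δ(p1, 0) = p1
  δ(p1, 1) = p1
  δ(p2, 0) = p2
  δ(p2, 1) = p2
Testing a few strings:
  '00' → accept
  '01' → accept
  '1' → reject
  '010' → accept
State roles: p0=no input read; p1=started with 0; p2=started with 1 (dead)
All binary strings starting with 0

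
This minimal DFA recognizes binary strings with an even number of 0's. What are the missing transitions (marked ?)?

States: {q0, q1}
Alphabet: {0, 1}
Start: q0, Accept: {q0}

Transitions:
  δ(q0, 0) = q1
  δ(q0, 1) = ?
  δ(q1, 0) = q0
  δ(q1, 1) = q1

From the language and accept set, identify what each state tracks — q0: even number of 0's so far; q1: odd number of 0's so far.
Each missing δ(q, a) is the state matching the new tracked value after reading a.
δ(q0, 1) = q0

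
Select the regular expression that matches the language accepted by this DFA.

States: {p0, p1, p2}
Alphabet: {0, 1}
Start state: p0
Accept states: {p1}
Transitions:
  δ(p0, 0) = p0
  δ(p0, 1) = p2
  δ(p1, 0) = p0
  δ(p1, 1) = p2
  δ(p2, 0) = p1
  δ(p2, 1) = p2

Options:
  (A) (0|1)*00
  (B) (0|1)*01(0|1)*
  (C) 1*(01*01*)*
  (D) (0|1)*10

Check each option against the DFA on short strings; one disagreement eliminates an option:
  (A) (0|1)*00: on '00' the DFA goes p0 → p0 → p0 and rejects (p0 ∉ Accept), but the regex matches it → eliminate
  (B) (0|1)*01(0|1)*: on '01' the DFA goes p0 → p0 → p2 and rejects (p2 ∉ Accept), but the regex matches it → eliminate
  (C) 1*(01*01*)*: on ε the DFA stays in p0 and rejects (p0 ∉ Accept), but the regex matches it → eliminate
  (D) (0|1)*10: agrees with the DFA on every string of length ≤ 6
Only (D) is consistent with the DFA.
(D) (0|1)*10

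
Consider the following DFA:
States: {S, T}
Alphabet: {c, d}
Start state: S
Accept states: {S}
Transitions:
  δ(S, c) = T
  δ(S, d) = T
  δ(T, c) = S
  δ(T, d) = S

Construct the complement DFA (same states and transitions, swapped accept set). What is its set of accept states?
Complement accept states = All states \ Original accept states
= {S, T} \ {S}
{T}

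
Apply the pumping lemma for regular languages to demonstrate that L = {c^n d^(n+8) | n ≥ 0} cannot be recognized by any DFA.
Assume L is regular with pumping length p. Idea: pumping the c-block breaks the fixed offset of 8.
Choose s = c^p d^(p+8) ∈ L. By the pumping lemma, s = xyz with |xy| ≤ p, |y| > 0, so y = c^k with k ≥ 1. Then xy²z = c^(p+k) d^(p+8). For this to be in L we would need p+8 = (p+k)+8, i.e. k = 0, contradicting k ≥ 1. So xy²z ∉ L.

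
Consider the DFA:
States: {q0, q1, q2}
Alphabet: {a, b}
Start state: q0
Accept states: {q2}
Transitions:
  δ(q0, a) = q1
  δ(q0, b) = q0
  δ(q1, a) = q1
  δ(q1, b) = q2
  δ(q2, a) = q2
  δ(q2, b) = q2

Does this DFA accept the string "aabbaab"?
Processing string "aabbaab":
  q0 --a--> q1
  q1 --a--> q1
  q1 --b--> q2
  q2 --b--> q2
  q2 --a--> q2
  q2 --a--> q2
  q2 --b--> q2
Final state: q2
Accept states: {q2}
Yes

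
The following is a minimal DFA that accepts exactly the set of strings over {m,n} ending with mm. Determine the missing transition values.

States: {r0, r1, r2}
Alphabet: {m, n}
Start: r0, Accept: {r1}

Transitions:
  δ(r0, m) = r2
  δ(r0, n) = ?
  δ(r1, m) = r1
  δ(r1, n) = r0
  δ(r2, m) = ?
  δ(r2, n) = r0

From the language and accept set, identify what each state tracks — r0: last symbol not m; r1: two trailing m's; r2: one trailing m.
Each missing δ(q, a) is the state matching the new tracked value after reading a.
δ(r0, n) = r0; δ(r2, m) = r1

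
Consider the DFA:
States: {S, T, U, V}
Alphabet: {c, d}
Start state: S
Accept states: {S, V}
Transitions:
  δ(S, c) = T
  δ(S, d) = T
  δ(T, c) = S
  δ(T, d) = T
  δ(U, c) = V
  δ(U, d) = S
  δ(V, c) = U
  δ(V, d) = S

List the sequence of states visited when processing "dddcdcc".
read 'd': S → T
  read 'd': T → T
  read 'd': T → T
  read 'c': T → S
  read 'd': S → T
  read 'c': T → S
  read 'c': S → T
S -> T -> T -> T -> S -> T -> S -> T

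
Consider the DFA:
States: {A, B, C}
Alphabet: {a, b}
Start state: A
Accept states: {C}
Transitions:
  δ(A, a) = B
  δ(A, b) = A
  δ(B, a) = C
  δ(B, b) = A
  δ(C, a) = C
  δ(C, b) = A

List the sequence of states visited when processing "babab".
read 'b': A → A
  read 'a': A → B
  read 'b': B → A
  read 'a': A → B
  read 'b': B → A
A -> A -> B -> A -> B -> A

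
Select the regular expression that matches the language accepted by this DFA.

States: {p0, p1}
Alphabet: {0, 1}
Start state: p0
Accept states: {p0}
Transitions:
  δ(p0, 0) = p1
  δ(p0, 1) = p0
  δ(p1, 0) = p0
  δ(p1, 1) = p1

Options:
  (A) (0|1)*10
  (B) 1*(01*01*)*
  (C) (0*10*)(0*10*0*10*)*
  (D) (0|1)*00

Check each option against the DFA on short strings; one disagreement eliminates an option:
  (A) (0|1)*10: on ε the DFA stays in p0 and accepts (p0 ∈ Accept), but the regex does not match it → eliminate
  (B) 1*(01*01*)*: agrees with the DFA on every string of length ≤ 6
  (C) (0*10*)(0*10*0*10*)*: on ε the DFA stays in p0 and accepts (p0 ∈ Accept), but the regex does not match it → eliminate
  (D) (0|1)*00: on ε the DFA stays in p0 and accepts (p0 ∈ Accept), but the regex does not match it → eliminate
Only (B) is consistent with the DFA.
(B) 1*(01*01*)*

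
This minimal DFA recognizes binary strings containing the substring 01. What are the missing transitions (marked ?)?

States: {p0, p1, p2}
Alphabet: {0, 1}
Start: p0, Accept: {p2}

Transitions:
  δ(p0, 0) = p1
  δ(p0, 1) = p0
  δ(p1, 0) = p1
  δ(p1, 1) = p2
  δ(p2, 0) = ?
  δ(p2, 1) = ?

From the language and accept set, identify what each state tracks — p0: no 0 seen yet; p1: seen a 0, waiting for 1; p2: substring 01 seen.
Each missing δ(q, a) is the state matching the new tracked value after reading a.
δ(p2, 0) = p2; δ(p2, 1) = p2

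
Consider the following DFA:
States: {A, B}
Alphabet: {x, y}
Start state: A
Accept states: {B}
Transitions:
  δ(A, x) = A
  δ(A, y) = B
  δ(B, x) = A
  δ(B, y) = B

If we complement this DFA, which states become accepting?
Complement accept states = All states \ Original accept states
= {A, B} \ {B}
{A}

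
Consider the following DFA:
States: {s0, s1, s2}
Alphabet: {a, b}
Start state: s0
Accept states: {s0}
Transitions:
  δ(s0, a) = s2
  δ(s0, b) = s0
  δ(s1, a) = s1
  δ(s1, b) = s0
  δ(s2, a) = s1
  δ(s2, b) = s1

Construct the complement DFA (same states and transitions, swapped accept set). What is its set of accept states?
Complement accept states = All states \ Original accept states
= {s0, s1, s2} \ {s0}
{s1, s2}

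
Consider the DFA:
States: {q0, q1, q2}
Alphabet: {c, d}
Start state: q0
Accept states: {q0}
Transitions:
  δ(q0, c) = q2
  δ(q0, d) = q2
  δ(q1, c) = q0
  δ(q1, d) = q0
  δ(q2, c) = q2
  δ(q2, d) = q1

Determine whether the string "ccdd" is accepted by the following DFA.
Processing string "ccdd":
  q0 --c--> q2
  q2 --c--> q2
  q2 --d--> q1
  q1 --d--> q0
Final state: q0
Accept states: {q0}
Yes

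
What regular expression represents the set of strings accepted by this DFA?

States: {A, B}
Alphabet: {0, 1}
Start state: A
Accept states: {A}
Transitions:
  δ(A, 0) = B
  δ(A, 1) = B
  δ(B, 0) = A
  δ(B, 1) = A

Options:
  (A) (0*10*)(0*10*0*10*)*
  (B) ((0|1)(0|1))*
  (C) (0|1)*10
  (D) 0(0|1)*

Check each option against the DFA on short strings; one disagreement eliminates an option:
  (A) (0*10*)(0*10*0*10*)*: on ε the DFA stays in A and accepts (A ∈ Accept), but the regex does not match it → eliminate
  (B) ((0|1)(0|1))*: agrees with the DFA on every string of length ≤ 6
  (C) (0|1)*10: on ε the DFA stays in A and accepts (A ∈ Accept), but the regex does not match it → eliminate
  (D) 0(0|1)*: on ε the DFA stays in A and accepts (A ∈ Accept), but the regex does not match it → eliminate
Only (B) is consistent with the DFA.
(B) ((0|1)(0|1))*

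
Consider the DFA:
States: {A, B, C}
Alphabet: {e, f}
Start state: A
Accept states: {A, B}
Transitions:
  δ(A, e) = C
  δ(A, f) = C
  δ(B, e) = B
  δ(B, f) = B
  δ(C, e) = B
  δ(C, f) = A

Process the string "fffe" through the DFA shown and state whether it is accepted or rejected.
Processing string "fffe":
  A --f--> C
  C --f--> A
  A --f--> C
  C --e--> B
Final state: B
Accept states: {A, B}
Yes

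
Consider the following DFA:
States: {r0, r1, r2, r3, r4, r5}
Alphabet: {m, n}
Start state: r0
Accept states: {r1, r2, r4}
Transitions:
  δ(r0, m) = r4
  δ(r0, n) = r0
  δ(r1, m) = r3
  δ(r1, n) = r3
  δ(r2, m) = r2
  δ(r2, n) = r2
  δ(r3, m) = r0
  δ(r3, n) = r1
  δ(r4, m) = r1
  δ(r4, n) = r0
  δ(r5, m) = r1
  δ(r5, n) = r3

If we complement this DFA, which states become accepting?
Complement accept states = All states \ Original accept states
= {r0, r1, r2, r3, r4, r5} \ {r1, r2, r4}
{r0, r3, r5}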